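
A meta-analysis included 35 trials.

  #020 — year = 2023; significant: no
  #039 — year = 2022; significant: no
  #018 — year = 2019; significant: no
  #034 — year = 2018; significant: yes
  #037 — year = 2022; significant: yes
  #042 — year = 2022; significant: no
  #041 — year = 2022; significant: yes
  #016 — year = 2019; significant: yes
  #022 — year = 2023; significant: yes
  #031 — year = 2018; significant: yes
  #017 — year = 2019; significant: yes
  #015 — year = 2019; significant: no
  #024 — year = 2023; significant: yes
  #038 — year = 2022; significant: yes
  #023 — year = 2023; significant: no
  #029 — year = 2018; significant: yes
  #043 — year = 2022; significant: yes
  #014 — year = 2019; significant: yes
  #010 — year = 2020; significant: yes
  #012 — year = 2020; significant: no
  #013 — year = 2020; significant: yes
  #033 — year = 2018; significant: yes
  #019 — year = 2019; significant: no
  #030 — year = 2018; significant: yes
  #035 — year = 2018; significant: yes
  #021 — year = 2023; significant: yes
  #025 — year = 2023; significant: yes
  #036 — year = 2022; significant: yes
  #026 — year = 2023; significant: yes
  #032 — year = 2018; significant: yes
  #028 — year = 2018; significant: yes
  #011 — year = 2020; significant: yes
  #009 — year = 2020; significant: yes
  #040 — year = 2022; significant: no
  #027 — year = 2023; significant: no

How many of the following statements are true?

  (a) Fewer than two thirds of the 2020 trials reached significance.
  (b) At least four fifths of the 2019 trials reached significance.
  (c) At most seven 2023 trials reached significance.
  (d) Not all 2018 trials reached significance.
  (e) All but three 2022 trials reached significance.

2

(a) 2020: |A| = 5, |A ∩ B| = 4; needs |A ∩ B| / |A| < 2/3 — false.
(b) 2019: |A| = 6, |A ∩ B| = 3; needs |A ∩ B| / |A| ≥ 4/5 — false.
(c) 2023: |A| = 8, |A ∩ B| = 5; needs |A ∩ B| ≤ 7 — true.
(d) 2018: |A| = 8, |A ∩ B| = 8; needs A ⊄ B (|A ∖ B| ≥ 1) — false.
(e) 2022: |A| = 8, |A ∩ B| = 5; needs |A ∖ B| = 3 — true.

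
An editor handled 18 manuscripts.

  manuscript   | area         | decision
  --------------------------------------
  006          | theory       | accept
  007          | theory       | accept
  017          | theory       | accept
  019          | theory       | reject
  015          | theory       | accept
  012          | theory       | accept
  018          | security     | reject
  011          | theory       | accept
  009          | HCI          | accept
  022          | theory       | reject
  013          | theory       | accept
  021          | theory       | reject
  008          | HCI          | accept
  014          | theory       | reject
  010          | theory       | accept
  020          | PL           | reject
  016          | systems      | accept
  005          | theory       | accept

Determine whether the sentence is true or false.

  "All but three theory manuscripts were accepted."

'All but three theory manuscripts were accepted' holds iff |A ∖ B| = 3.
A (the restrictor) = {006, 007, 017, 019, 015, 012, 011, 022, 013, 021, 014, 010, 005}, |A| = 13.
A ∖ B = {019, 022, 021, 014}, so |A ∖ B| = 4.
|A ∖ B| = 4, so the statement is false.

False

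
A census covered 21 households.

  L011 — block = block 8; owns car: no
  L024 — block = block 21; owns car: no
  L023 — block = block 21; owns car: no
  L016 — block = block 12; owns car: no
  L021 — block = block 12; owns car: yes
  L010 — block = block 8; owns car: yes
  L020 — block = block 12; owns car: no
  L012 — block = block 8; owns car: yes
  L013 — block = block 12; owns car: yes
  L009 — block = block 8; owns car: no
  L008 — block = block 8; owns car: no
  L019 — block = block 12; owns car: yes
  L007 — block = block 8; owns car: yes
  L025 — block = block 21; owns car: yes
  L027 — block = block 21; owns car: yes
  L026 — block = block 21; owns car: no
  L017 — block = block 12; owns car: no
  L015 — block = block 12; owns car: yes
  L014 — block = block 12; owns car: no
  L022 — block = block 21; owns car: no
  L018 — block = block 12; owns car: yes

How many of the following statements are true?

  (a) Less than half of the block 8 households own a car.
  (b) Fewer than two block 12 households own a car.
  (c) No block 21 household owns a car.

(a) block 8: |A| = 6, |A ∩ B| = 3; needs |A ∩ B| < |A ∖ B| — false.
(b) block 12: |A| = 9, |A ∩ B| = 5; needs |A ∩ B| < 2 — false.
(c) block 21: |A| = 6, |A ∩ B| = 2; needs A ∩ B = ∅ (|A ∩ B| = 0) — false.

0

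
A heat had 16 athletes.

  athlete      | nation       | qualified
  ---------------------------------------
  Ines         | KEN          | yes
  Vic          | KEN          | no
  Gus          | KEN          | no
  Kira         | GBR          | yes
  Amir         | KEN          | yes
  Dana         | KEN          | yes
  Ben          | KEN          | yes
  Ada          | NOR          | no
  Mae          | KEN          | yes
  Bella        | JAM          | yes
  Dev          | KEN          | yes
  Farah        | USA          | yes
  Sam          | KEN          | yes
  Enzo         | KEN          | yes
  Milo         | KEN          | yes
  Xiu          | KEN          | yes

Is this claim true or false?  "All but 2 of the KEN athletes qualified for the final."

True

Truth condition: |A ∖ B| = 2.
A (the restrictor) = {Ines, Vic, Gus, Amir, Dana, Ben, Mae, Dev, Sam, Enzo, Milo, Xiu}, |A| = 12.
A ∖ B = {Vic, Gus}, so |A ∖ B| = 2.
|A ∖ B| = 2, so the statement is true.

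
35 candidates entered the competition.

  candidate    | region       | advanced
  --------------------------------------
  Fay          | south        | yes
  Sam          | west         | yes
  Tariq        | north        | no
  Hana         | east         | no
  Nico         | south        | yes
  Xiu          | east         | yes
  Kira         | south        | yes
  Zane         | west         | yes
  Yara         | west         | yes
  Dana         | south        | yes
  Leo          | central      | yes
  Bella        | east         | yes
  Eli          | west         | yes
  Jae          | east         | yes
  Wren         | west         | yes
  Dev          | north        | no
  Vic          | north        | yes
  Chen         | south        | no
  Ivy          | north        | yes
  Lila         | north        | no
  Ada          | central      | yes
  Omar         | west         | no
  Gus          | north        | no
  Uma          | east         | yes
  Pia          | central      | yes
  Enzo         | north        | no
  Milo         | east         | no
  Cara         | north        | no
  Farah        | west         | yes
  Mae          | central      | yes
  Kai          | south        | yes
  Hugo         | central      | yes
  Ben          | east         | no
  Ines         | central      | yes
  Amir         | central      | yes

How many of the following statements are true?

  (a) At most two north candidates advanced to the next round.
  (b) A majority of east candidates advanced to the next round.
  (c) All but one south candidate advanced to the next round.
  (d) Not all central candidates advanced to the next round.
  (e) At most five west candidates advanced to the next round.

(a) north: |A| = 8, |A ∩ B| = 2; needs |A ∩ B| ≤ 2 — true.
(b) east: |A| = 7, |A ∩ B| = 4; needs |A ∩ B| > |A ∖ B| — true.
(c) south: |A| = 6, |A ∩ B| = 5; needs |A ∖ B| = 1 — true.
(d) central: |A| = 7, |A ∩ B| = 7; needs A ⊄ B (|A ∖ B| ≥ 1) — false.
(e) west: |A| = 7, |A ∩ B| = 6; needs |A ∩ B| ≤ 5 — false.

3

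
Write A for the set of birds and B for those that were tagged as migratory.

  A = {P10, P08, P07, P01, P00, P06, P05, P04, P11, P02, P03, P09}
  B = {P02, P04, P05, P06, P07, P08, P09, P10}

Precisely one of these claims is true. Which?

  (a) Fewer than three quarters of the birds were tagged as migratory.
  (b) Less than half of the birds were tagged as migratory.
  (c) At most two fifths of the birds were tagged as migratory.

(a)

|A| = 12, |A ∩ B| = 8, |A ∖ B| = 4.
(a) requires |A ∩ B| / |A| < 3/4: true.
(b) requires |A ∩ B| < |A ∖ B|: false.
(c) requires |A ∩ B| / |A| ≤ 2/5: false.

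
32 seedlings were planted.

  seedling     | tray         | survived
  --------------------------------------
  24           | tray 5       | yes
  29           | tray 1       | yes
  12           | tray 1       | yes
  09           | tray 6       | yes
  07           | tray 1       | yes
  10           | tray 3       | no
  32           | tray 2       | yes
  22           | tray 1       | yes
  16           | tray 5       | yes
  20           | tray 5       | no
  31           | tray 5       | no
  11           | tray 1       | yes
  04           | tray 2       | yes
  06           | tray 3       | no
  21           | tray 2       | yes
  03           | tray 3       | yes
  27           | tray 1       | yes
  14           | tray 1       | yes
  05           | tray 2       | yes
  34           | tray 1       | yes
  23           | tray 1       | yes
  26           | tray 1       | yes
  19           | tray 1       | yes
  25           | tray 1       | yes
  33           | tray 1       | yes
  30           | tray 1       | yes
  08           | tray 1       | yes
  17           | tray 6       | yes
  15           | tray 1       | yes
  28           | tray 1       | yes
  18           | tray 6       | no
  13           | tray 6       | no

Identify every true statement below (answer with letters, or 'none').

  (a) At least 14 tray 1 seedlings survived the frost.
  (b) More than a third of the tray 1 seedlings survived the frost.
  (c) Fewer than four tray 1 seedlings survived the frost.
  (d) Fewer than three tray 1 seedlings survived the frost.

(a), (b)

|A| = 17, |A ∩ B| = 17, |A ∖ B| = 0.
(a) |A ∩ B| ≥ 14: holds.
(b) |A ∩ B| / |A| > 1/3: holds.
(c) |A ∩ B| < 4: fails.
(d) |A ∩ B| < 3: fails.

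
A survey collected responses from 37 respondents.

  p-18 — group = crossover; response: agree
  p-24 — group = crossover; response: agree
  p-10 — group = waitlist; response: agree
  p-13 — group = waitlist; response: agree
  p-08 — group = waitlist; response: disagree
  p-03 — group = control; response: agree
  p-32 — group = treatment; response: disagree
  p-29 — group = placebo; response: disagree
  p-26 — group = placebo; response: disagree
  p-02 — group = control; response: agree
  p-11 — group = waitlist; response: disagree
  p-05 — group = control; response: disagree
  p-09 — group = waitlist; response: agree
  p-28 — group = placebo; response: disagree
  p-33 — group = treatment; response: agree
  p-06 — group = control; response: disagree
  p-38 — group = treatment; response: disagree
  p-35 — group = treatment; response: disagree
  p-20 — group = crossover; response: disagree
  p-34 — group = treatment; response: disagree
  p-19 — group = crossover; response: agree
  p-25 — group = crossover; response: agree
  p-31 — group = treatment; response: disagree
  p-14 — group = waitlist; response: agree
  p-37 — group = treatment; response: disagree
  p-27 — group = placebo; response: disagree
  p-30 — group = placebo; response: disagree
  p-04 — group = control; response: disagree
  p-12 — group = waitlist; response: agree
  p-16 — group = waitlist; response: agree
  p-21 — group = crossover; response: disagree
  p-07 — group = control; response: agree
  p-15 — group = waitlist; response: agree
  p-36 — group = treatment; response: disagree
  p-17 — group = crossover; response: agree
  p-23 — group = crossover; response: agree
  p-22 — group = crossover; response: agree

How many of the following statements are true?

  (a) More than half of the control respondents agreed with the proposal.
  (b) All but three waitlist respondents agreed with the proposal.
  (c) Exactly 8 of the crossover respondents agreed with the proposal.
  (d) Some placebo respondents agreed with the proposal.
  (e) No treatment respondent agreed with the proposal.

(a) control: |A| = 6, |A ∩ B| = 3; needs |A ∩ B| > |A ∖ B| — false.
(b) waitlist: |A| = 9, |A ∩ B| = 7; needs |A ∖ B| = 3 — false.
(c) crossover: |A| = 9, |A ∩ B| = 7; needs |A ∩ B| = 8 — false.
(d) placebo: |A| = 5, |A ∩ B| = 0; needs A ∩ B ≠ ∅ (|A ∩ B| ≥ 1) — false.
(e) treatment: |A| = 8, |A ∩ B| = 1; needs A ∩ B = ∅ (|A ∩ B| = 0) — false.

0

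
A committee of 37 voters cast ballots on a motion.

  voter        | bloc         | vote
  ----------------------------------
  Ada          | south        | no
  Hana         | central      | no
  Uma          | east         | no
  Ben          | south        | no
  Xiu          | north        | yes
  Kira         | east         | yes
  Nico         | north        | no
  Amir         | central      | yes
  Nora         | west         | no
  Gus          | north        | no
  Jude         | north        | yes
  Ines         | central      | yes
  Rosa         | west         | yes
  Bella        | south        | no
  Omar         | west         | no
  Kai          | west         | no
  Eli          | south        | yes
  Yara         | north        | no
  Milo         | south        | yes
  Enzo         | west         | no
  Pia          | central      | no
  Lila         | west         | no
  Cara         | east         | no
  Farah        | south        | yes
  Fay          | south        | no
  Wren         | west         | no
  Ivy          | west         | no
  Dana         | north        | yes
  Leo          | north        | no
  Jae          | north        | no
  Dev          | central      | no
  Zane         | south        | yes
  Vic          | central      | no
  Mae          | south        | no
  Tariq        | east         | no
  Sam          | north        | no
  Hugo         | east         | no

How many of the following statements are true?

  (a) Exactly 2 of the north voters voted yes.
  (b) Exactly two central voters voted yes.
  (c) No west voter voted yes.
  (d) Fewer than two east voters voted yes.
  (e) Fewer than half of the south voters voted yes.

3

(a) north: |A| = 9, |A ∩ B| = 3; needs |A ∩ B| = 2 — false.
(b) central: |A| = 6, |A ∩ B| = 2; needs |A ∩ B| = 2 — true.
(c) west: |A| = 8, |A ∩ B| = 1; needs A ∩ B = ∅ (|A ∩ B| = 0) — false.
(d) east: |A| = 5, |A ∩ B| = 1; needs |A ∩ B| < 2 — true.
(e) south: |A| = 9, |A ∩ B| = 4; needs |A ∩ B| < |A ∖ B| — true.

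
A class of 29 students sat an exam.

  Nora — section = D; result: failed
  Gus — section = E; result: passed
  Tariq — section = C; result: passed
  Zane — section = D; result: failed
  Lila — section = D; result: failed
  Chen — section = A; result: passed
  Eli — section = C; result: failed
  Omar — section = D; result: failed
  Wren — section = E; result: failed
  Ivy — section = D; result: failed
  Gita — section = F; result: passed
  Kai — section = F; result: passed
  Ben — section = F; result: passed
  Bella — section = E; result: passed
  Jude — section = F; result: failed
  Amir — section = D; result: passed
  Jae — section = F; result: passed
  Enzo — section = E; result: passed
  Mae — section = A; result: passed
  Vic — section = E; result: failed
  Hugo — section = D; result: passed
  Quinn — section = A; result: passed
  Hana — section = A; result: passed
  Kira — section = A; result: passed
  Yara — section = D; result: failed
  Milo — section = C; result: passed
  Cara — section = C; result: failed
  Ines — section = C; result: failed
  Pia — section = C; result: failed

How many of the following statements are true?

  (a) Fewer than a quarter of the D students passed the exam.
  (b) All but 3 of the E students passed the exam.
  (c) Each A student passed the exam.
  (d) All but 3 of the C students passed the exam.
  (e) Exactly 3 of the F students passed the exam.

(a) D: |A| = 8, |A ∩ B| = 2; needs |A ∩ B| / |A| < 1/4 — false.
(b) E: |A| = 5, |A ∩ B| = 3; needs |A ∖ B| = 3 — false.
(c) A: |A| = 5, |A ∩ B| = 5; needs A ⊆ B, i.e. every element of A is in B (|A ∖ B| = 0) — true.
(d) C: |A| = 6, |A ∩ B| = 2; needs |A ∖ B| = 3 — false.
(e) F: |A| = 5, |A ∩ B| = 4; needs |A ∩ B| = 3 — false.

1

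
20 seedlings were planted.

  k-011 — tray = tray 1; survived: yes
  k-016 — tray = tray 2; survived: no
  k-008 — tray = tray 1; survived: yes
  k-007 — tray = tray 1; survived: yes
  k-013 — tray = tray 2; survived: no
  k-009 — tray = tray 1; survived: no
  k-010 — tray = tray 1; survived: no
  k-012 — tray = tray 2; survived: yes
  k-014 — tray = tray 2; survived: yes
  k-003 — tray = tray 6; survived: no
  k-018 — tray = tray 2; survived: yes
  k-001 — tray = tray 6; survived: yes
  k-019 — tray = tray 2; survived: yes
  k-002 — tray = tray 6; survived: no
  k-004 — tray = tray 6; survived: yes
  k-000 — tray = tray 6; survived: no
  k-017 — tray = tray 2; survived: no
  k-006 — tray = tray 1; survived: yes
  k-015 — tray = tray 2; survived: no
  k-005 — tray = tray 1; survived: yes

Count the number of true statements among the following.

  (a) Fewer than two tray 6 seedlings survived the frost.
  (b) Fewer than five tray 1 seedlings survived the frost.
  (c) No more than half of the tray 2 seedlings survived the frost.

(a) tray 6: |A| = 5, |A ∩ B| = 2; needs |A ∩ B| < 2 — false.
(b) tray 1: |A| = 7, |A ∩ B| = 5; needs |A ∩ B| < 5 — false.
(c) tray 2: |A| = 8, |A ∩ B| = 4; needs |A ∩ B| ≤ |A ∖ B| — true.

1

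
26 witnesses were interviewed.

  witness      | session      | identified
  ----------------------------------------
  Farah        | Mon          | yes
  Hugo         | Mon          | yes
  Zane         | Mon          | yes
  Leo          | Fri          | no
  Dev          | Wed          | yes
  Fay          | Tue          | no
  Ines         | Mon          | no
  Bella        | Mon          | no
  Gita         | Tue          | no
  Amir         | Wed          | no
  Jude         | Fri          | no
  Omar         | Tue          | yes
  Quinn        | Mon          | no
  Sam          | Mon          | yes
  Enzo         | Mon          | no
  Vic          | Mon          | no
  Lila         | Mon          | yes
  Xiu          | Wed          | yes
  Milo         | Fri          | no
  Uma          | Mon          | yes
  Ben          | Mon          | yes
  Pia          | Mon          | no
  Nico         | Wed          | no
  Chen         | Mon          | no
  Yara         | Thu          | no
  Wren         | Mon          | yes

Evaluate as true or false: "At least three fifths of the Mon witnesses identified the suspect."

Truth condition: |A ∩ B| / |A| ≥ 3/5.
|A| = 15, |A ∩ B| = 8, |A ∖ B| = 7.
|A ∩ B|/|A| = 8/15, so the statement is false.

False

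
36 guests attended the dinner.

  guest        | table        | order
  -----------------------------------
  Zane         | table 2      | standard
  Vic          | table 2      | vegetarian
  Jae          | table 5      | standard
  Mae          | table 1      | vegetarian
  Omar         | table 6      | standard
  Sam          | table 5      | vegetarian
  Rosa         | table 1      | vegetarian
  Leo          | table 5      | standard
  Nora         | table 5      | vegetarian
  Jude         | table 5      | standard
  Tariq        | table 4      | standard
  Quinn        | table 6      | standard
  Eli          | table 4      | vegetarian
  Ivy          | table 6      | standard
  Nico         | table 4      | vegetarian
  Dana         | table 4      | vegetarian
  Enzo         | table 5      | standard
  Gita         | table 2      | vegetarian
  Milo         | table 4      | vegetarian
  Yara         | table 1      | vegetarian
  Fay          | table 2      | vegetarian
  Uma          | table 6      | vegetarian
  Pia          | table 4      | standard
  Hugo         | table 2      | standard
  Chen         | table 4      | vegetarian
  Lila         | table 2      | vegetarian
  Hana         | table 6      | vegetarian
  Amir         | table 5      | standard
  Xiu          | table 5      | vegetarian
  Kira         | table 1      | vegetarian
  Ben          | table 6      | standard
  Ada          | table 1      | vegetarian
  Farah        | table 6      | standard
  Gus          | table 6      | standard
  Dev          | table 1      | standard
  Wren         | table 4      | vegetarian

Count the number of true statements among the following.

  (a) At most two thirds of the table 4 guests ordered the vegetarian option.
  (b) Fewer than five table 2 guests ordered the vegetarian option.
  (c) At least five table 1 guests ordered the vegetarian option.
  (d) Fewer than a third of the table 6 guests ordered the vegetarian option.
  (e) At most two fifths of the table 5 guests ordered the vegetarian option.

(a) table 4: |A| = 8, |A ∩ B| = 6; needs |A ∩ B| / |A| ≤ 2/3 — false.
(b) table 2: |A| = 6, |A ∩ B| = 4; needs |A ∩ B| < 5 — true.
(c) table 1: |A| = 6, |A ∩ B| = 5; needs |A ∩ B| ≥ 5 — true.
(d) table 6: |A| = 8, |A ∩ B| = 2; needs |A ∩ B| / |A| < 1/3 — true.
(e) table 5: |A| = 8, |A ∩ B| = 3; needs |A ∩ B| / |A| ≤ 2/5 — true.

4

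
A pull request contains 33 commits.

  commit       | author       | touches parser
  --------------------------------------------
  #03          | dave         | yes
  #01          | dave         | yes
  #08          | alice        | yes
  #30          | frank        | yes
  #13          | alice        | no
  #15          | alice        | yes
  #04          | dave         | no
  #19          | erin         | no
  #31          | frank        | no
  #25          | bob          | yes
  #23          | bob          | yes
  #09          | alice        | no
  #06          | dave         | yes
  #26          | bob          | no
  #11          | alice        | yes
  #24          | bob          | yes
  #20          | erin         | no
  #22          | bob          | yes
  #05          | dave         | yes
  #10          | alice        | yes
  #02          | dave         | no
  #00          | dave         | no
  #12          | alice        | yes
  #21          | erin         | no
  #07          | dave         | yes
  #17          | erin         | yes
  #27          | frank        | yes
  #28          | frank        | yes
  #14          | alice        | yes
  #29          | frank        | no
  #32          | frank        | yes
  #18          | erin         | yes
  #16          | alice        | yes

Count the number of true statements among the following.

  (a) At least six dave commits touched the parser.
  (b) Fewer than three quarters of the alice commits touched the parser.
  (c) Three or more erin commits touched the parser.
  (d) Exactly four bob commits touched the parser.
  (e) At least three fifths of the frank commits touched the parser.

2

(a) dave: |A| = 8, |A ∩ B| = 5; needs |A ∩ B| ≥ 6 — false.
(b) alice: |A| = 9, |A ∩ B| = 7; needs |A ∩ B| / |A| < 3/4 — false.
(c) erin: |A| = 5, |A ∩ B| = 2; needs |A ∩ B| ≥ 3 — false.
(d) bob: |A| = 5, |A ∩ B| = 4; needs |A ∩ B| = 4 — true.
(e) frank: |A| = 6, |A ∩ B| = 4; needs |A ∩ B| / |A| ≥ 3/5 — true.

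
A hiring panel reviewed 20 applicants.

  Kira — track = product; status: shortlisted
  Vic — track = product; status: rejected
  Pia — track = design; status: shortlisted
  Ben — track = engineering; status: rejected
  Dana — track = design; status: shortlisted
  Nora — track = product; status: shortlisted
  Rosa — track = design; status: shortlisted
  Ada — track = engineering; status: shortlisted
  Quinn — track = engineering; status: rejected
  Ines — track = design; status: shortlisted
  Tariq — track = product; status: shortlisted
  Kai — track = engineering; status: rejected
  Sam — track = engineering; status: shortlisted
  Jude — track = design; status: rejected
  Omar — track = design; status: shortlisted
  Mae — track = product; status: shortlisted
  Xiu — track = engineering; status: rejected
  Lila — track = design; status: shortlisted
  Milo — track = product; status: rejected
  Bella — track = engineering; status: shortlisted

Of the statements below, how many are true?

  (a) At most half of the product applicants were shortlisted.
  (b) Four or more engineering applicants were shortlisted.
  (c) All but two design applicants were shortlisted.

(a) product: |A| = 6, |A ∩ B| = 4; needs |A ∩ B| ≤ |A ∖ B| — false.
(b) engineering: |A| = 7, |A ∩ B| = 3; needs |A ∩ B| ≥ 4 — false.
(c) design: |A| = 7, |A ∩ B| = 6; needs |A ∖ B| = 2 — false.

0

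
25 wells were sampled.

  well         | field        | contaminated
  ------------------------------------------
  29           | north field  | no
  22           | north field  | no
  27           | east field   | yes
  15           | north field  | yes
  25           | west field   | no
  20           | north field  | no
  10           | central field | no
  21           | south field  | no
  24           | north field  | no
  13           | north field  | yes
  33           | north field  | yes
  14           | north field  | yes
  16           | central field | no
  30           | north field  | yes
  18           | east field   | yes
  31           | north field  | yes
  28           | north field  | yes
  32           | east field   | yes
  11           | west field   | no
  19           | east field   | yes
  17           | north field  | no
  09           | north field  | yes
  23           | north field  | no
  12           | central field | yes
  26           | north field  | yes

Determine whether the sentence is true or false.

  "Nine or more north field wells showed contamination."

'Nine or more north field wells showed contamination' holds iff |A ∩ B| ≥ 9.
|A| = 15, |A ∩ B| = 9, |A ∖ B| = 6.
|A ∩ B| = 9, so the statement is true.

True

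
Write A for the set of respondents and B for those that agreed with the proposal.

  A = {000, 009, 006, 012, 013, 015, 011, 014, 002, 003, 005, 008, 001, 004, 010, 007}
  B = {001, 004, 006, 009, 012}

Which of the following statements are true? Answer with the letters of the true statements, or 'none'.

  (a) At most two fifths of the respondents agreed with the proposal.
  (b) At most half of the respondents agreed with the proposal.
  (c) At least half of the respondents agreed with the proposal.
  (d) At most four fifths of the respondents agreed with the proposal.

|A| = 16, |A ∩ B| = 5, |A ∖ B| = 11.
(a) |A ∩ B| / |A| ≤ 2/5: holds.
(b) |A ∩ B| ≤ |A ∖ B|: holds.
(c) |A ∩ B| ≥ |A ∖ B|: fails.
(d) |A ∩ B| / |A| ≤ 4/5: holds.

(a), (b), (d)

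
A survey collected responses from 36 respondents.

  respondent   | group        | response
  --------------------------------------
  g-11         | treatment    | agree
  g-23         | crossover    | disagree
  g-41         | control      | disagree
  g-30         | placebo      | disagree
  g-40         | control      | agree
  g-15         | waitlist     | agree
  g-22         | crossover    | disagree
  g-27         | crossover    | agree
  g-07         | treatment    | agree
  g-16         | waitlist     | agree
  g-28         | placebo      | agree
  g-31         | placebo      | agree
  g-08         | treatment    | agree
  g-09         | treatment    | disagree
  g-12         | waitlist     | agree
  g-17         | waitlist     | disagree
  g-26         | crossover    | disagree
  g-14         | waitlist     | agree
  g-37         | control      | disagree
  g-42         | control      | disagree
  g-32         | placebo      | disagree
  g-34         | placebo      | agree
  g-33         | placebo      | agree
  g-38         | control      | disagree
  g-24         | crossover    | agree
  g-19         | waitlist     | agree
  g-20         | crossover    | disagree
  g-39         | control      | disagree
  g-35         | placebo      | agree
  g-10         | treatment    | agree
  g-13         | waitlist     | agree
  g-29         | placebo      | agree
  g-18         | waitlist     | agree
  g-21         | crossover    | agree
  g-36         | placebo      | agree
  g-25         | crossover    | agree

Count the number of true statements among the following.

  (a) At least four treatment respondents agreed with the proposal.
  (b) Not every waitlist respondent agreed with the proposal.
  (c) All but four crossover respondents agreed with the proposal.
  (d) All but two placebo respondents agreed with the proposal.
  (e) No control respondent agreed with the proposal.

(a) treatment: |A| = 5, |A ∩ B| = 4; needs |A ∩ B| ≥ 4 — true.
(b) waitlist: |A| = 8, |A ∩ B| = 7; needs A ⊄ B (|A ∖ B| ≥ 1) — true.
(c) crossover: |A| = 8, |A ∩ B| = 4; needs |A ∖ B| = 4 — true.
(d) placebo: |A| = 9, |A ∩ B| = 7; needs |A ∖ B| = 2 — true.
(e) control: |A| = 6, |A ∩ B| = 1; needs A ∩ B = ∅ (|A ∩ B| = 0) — false.

4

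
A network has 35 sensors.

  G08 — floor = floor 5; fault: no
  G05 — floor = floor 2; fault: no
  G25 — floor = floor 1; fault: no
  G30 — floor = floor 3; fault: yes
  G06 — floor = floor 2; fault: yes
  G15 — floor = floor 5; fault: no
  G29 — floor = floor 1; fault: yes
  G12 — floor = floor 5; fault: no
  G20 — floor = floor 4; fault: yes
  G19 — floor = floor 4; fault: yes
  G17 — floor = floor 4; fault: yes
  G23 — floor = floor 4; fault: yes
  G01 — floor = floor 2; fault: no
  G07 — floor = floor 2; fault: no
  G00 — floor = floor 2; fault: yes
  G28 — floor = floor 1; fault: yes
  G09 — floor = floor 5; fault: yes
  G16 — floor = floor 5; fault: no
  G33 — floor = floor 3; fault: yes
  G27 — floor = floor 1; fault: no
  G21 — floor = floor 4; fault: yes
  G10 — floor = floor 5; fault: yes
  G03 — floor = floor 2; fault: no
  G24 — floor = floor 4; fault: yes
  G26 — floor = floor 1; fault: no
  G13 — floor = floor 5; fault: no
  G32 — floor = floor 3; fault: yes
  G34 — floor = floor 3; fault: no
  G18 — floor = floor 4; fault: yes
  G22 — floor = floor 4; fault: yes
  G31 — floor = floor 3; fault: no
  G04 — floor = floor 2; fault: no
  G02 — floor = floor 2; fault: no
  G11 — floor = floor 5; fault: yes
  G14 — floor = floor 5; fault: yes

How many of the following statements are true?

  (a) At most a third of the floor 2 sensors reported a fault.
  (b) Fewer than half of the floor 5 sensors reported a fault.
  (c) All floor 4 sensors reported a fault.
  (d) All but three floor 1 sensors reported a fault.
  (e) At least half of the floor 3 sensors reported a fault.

5

(a) floor 2: |A| = 8, |A ∩ B| = 2; needs |A ∩ B| / |A| ≤ 1/3 — true.
(b) floor 5: |A| = 9, |A ∩ B| = 4; needs |A ∩ B| < |A ∖ B| — true.
(c) floor 4: |A| = 8, |A ∩ B| = 8; needs A ⊆ B, i.e. every element of A is in B (|A ∖ B| = 0) — true.
(d) floor 1: |A| = 5, |A ∩ B| = 2; needs |A ∖ B| = 3 — true.
(e) floor 3: |A| = 5, |A ∩ B| = 3; needs |A ∩ B| ≥ |A ∖ B| — true.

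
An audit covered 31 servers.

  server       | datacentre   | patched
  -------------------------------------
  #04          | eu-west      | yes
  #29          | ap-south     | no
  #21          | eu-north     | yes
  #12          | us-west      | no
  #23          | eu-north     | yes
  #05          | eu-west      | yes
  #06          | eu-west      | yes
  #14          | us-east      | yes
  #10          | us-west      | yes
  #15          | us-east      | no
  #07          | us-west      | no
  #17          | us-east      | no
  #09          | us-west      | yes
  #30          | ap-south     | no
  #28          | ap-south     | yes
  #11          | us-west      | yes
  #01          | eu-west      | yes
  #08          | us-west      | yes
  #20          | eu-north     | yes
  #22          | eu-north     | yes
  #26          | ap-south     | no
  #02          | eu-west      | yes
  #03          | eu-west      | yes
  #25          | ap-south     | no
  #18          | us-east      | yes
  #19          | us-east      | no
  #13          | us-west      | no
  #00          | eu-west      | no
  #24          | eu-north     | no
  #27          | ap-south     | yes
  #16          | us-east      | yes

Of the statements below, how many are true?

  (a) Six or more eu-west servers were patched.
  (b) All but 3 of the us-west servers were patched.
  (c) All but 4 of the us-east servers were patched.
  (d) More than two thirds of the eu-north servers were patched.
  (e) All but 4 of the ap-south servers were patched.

4

(a) eu-west: |A| = 7, |A ∩ B| = 6; needs |A ∩ B| ≥ 6 — true.
(b) us-west: |A| = 7, |A ∩ B| = 4; needs |A ∖ B| = 3 — true.
(c) us-east: |A| = 6, |A ∩ B| = 3; needs |A ∖ B| = 4 — false.
(d) eu-north: |A| = 5, |A ∩ B| = 4; needs |A ∩ B| / |A| > 2/3 — true.
(e) ap-south: |A| = 6, |A ∩ B| = 2; needs |A ∖ B| = 4 — true.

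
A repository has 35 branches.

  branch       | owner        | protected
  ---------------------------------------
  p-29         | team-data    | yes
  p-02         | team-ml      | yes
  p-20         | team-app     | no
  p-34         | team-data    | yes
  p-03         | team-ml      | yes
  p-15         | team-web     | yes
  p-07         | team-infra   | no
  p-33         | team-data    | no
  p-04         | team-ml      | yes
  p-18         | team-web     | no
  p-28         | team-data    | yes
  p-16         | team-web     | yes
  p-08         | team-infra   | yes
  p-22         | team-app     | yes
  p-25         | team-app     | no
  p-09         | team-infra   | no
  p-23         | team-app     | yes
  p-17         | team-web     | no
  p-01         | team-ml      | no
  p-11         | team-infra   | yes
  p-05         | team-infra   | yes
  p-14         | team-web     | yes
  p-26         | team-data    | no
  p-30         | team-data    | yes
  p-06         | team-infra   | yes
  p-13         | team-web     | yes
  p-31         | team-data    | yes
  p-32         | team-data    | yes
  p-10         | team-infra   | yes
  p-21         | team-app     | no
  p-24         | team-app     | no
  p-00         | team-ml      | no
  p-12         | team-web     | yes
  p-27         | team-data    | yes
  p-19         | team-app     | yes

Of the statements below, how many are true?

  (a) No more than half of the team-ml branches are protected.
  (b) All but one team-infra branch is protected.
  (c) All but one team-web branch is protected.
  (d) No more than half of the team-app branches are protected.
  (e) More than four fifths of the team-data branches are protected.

1

(a) team-ml: |A| = 5, |A ∩ B| = 3; needs |A ∩ B| ≤ |A ∖ B| — false.
(b) team-infra: |A| = 7, |A ∩ B| = 5; needs |A ∖ B| = 1 — false.
(c) team-web: |A| = 7, |A ∩ B| = 5; needs |A ∖ B| = 1 — false.
(d) team-app: |A| = 7, |A ∩ B| = 3; needs |A ∩ B| ≤ |A ∖ B| — true.
(e) team-data: |A| = 9, |A ∩ B| = 7; needs |A ∩ B| / |A| > 4/5 — false.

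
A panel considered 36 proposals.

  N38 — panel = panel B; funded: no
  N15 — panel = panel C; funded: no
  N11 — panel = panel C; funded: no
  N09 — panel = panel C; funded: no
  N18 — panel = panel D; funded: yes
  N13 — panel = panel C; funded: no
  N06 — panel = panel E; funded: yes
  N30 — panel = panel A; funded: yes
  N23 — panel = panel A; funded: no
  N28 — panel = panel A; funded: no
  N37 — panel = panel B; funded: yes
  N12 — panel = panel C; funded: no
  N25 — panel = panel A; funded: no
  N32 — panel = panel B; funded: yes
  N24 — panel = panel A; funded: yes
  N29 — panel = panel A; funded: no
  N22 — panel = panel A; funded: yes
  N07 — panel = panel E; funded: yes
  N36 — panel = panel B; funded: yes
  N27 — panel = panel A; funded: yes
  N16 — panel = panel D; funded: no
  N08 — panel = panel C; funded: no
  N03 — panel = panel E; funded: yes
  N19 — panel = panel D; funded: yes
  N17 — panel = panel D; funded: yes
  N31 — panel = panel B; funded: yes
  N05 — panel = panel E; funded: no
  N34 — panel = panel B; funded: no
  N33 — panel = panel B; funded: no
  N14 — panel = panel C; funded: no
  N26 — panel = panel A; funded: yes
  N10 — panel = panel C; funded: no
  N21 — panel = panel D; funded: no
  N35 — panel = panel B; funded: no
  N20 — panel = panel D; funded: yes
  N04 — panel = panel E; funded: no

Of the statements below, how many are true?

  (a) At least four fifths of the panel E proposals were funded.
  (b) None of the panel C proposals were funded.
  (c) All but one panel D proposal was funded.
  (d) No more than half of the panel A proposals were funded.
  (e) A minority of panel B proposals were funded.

1

(a) panel E: |A| = 5, |A ∩ B| = 3; needs |A ∩ B| / |A| ≥ 4/5 — false.
(b) panel C: |A| = 8, |A ∩ B| = 0; needs A ∩ B = ∅ (|A ∩ B| = 0) — true.
(c) panel D: |A| = 6, |A ∩ B| = 4; needs |A ∖ B| = 1 — false.
(d) panel A: |A| = 9, |A ∩ B| = 5; needs |A ∩ B| ≤ |A ∖ B| — false.
(e) panel B: |A| = 8, |A ∩ B| = 4; needs |A ∩ B| < |A ∖ B| — false.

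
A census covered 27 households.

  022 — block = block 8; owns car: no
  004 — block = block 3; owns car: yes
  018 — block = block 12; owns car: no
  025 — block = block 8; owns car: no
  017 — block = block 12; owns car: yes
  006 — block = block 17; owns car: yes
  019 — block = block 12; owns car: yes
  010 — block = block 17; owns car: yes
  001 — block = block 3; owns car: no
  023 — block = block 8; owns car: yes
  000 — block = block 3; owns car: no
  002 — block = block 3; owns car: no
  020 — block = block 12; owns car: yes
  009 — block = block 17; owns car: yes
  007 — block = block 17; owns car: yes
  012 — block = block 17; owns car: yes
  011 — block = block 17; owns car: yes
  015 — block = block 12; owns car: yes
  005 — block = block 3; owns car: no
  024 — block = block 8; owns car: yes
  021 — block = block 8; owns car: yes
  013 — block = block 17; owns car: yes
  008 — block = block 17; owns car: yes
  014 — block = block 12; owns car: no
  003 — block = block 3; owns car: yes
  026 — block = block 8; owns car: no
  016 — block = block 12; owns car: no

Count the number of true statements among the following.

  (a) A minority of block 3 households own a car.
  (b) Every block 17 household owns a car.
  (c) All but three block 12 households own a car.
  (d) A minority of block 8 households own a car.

(a) block 3: |A| = 6, |A ∩ B| = 2; needs |A ∩ B| < |A ∖ B| — true.
(b) block 17: |A| = 8, |A ∩ B| = 8; needs A ⊆ B, i.e. every element of A is in B (|A ∖ B| = 0) — true.
(c) block 12: |A| = 7, |A ∩ B| = 4; needs |A ∖ B| = 3 — true.
(d) block 8: |A| = 6, |A ∩ B| = 3; needs |A ∩ B| < |A ∖ B| — false.

3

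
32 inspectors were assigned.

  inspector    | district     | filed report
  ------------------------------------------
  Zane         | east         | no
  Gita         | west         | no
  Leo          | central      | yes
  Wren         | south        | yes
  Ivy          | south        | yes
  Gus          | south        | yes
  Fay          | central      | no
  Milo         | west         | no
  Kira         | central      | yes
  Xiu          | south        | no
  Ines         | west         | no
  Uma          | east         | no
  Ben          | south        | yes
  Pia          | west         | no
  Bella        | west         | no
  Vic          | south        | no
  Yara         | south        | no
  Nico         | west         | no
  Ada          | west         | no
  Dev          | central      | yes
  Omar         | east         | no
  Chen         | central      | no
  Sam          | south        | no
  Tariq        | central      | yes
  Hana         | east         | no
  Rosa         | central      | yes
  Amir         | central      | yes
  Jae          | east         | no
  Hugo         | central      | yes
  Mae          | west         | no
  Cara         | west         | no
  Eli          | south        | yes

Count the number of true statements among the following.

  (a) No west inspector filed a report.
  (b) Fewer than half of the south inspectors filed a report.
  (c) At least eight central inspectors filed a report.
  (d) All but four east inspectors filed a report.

(a) west: |A| = 9, |A ∩ B| = 0; needs A ∩ B = ∅ (|A ∩ B| = 0) — true.
(b) south: |A| = 9, |A ∩ B| = 5; needs |A ∩ B| < |A ∖ B| — false.
(c) central: |A| = 9, |A ∩ B| = 7; needs |A ∩ B| ≥ 8 — false.
(d) east: |A| = 5, |A ∩ B| = 0; needs |A ∖ B| = 4 — false.

1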